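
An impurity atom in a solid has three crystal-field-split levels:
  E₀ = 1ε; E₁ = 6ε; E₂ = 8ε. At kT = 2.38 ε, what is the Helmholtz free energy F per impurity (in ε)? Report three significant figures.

0.616 ε

Eᵢ/kT = 0.42017, 2.5210, 3.3613.
Z = Σ e^(−Eᵢ/kT) = e^(−0.42017) + e^(−2.5210) + e^(−3.3613) = 0.65694 + 0.080379 + 0.034690 = 0.77201.
F = −kT ln Z = −2.38 × ln(0.77201) = −2.38 × -0.25876 = 0.616 ε.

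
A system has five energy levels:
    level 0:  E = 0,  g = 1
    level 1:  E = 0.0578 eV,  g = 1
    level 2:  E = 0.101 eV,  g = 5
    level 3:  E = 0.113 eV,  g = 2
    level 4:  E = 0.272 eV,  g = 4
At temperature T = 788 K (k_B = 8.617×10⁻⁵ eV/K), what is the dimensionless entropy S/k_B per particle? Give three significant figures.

2.09

k_BT = 8.617×10⁻⁵ × 788 K = 0.067902 eV.
Eᵢ/kT = 0, 0.85123, 1.4874, 1.6642, 4.0058.
Z = Σ gᵢe^(−Eᵢ/kT) = 1·e^(−0) + 1·e^(−0.85123) + 5·e^(−1.4874) + 2·e^(−1.6642) + 4·e^(−4.0058) = 1.0000 + 0.42689 + 1.1298 + 0.37868 + 0.072839 = 3.0082.
⟨E⟩ = Σ EᵢPᵢ = 0.066946 eV.
S/k_B = ln Z + ⟨E⟩/kT = ln(3.0082) + 0.066946/0.067902 = 1.1013 + 0.98592 = 2.09.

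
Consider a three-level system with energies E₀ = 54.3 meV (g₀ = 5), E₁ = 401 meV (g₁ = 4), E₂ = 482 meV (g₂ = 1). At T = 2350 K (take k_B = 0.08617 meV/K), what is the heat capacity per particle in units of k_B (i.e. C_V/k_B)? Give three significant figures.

k_BT = 0.08617 × 2350 K = 202.50 meV.
Eᵢ/kT = 0.26815, 1.9802, 2.3802.
Z = Σ gᵢe^(−Eᵢ/kT) = 5·e^(−0.26815) + 4·e^(−1.9802) + 1·e^(−2.3802) = 3.8240 + 0.55217 + 0.092532 = 4.4687.
⟨E⟩ = 106.00 meV, ⟨E²⟩ = 27203 meV².
C_V/k_B = (⟨E²⟩ − ⟨E⟩²)/(kT)² = (27203 − 11236)/41006 = 0.389.

0.389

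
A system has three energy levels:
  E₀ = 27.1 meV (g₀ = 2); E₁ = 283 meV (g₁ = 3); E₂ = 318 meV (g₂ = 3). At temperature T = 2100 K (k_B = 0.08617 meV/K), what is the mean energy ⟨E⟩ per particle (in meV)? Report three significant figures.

136 meV

k_BT = 0.08617 × 2100 K = 180.96 meV.
Eᵢ/kT = 0.14976, 1.5639, 1.7573.
Z = Σ gᵢe^(−Eᵢ/kT) = 2·e^(−0.14976) + 3·e^(−1.5639) + 3·e^(−1.7573) = 1.7218 + 0.62795 + 0.51753 = 2.8673.
⟨E⟩ = Σ Eᵢ gᵢe^(−Eᵢ/kT) / Z = (27.1·1.7218 + 283·0.62795 + 318·0.51753) / 2.8673 = 136 meV.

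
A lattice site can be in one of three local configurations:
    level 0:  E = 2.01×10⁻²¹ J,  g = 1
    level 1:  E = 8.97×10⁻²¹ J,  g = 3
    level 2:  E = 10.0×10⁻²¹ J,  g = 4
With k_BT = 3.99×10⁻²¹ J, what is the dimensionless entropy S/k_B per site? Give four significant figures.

1.692

Eᵢ/kT = 0.503759, 2.24812, 2.50627.
Z = Σ gᵢe^(−Eᵢ/kT) = 1·e^(−0.503759) + 3·e^(−2.24812) + 4·e^(−2.50627) = 0.604255 + 0.316793 + 0.326288 = 1.24734.
⟨E⟩ = Σ EᵢPᵢ = 5.86774 ×10⁻²¹ J.
S/k_B = ln Z + ⟨E⟩/kT = ln(1.24734) + 5.86774/3.99 = 0.221013 + 1.47061 = 1.692.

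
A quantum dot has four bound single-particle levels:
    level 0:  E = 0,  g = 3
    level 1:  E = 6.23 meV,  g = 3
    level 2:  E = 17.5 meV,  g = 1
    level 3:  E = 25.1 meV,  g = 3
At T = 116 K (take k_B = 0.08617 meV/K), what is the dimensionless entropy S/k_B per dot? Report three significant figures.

k_BT = 0.08617 × 116 K = 9.9957 meV.
Eᵢ/kT = 0, 0.62327, 1.7508, 2.5111.
Z = Σ gᵢe^(−Eᵢ/kT) = 3·e^(−0) + 3·e^(−0.62327) + 1·e^(−1.7508) + 3·e^(−2.5111) = 3.0000 + 1.6086 + 0.17363 + 0.24354 = 5.0258.
⟨E⟩ = Σ EᵢPᵢ = 3.8149 meV.
S/k_B = ln Z + ⟨E⟩/kT = ln(5.0258) + 3.8149/9.9957 = 1.6146 + 0.38165 = 2.00.

2.00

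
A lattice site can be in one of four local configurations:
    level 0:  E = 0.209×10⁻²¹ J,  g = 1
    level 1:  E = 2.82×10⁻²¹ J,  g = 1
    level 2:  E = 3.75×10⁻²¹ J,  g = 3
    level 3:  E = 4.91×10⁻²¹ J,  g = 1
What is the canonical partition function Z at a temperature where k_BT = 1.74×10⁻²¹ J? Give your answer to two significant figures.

Z = 1.5

Eᵢ/kT = 0.1201, 1.621, 2.155, 2.822.
Z = Σ gᵢe^(−Eᵢ/kT) = 1·e^(−0.1201) + 1·e^(−1.621) + 3·e^(−2.155) + 1·e^(−2.822) = 0.8868 + 0.1977 + 0.3477 + 0.05949 = 1.492.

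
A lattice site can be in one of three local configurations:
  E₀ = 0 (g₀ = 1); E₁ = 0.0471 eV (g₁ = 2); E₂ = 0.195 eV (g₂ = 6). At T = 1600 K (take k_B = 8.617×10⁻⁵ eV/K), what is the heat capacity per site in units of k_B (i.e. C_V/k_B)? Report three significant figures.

k_BT = 8.617×10⁻⁵ × 1600 K = 0.13787 eV.
Eᵢ/kT = 0, 0.34163, 1.4144.
Z = Σ gᵢe^(−Eᵢ/kT) = 1·e^(−0) + 2·e^(−0.34163) + 6·e^(−1.4144) = 1.0000 + 1.4212 + 1.4584 = 3.8796.
⟨E⟩ = 0.090557 eV, ⟨E²⟩ = 0.015107 eV².
C_V/k_B = (⟨E²⟩ − ⟨E⟩²)/(kT)² = (0.015107 − 0.0082006)/0.019008 = 0.363.

0.363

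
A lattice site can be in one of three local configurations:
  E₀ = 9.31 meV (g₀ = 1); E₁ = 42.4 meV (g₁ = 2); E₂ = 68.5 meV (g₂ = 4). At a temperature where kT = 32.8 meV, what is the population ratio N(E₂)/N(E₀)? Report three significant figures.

0.658

n₂/n₀ = (g₂/g₀) exp[−(E₂−E₀)/kT] = (4/1) × exp(−(59.19 meV)/(32.8 meV)) = (4/1) × exp(-1.8046) = 0.658.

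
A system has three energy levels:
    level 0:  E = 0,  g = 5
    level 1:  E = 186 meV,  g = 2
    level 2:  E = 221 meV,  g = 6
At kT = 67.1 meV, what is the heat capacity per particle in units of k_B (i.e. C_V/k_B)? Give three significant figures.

0.591

Eᵢ/kT = 0, 2.7720, 3.2936.
Z = Σ gᵢe^(−Eᵢ/kT) = 5·e^(−0) + 2·e^(−2.7720) + 6·e^(−3.2936) = 5.0000 + 0.12507 + 0.22272 = 5.3478.
⟨E⟩ = 13.554 meV, ⟨E²⟩ = 2843.2 meV².
C_V/k_B = (⟨E²⟩ − ⟨E⟩²)/(kT)² = (2843.2 − 183.71)/4502.4 = 0.591.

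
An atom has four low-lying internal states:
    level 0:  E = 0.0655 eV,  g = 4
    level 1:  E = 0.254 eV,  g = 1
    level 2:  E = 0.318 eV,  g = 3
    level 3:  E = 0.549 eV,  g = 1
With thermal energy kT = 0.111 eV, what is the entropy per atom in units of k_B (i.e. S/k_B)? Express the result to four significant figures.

1.742

Eᵢ/kT = 0.590090, 2.28829, 2.86486, 4.94595.
Z = Σ gᵢe^(−Eᵢ/kT) = 4·e^(−0.590090) + 1·e^(−2.28829) + 3·e^(−2.86486) + 1·e^(−4.94595) = 2.21711 + 0.101440 + 0.170973 + 0.00711215 = 2.49664.
⟨E⟩ = Σ EᵢPᵢ = 0.0918276 eV.
S/k_B = ln Z + ⟨E⟩/kT = ln(2.49664) + 0.0918276/0.111 = 0.914946 + 0.827276 = 1.742.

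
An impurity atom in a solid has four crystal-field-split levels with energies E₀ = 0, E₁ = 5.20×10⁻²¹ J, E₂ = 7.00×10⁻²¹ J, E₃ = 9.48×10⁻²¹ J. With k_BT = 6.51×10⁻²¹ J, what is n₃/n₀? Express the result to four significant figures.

0.2331

n₃/n₀ = exp[−(E₃−E₀)/kT] = exp(−(9.48 ×10⁻²¹ J)/(6.51 ×10⁻²¹ J)) = exp(-1.45622) = 0.2331.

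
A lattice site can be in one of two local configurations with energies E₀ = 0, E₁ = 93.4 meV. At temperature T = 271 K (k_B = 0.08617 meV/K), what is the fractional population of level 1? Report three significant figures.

0.0180

k_BT = 0.08617 × 271 K = 23.352 meV.
Eᵢ/kT = 0, 3.9997.
Z = Σ e^(−Eᵢ/kT) = e^(−0) + e^(−3.9997) = 1.0000 + 0.018321 = 1.0183.
P₁ = e^(−E₁/kT) / Z = 0.018321/1.0183 = 0.0180.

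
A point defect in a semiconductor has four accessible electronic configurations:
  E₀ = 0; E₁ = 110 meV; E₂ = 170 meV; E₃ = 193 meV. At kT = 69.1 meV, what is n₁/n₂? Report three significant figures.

n₁/n₂ = exp[−(E₁−E₂)/kT] = exp(−(-60 meV)/(69.1 meV)) = exp(0.86831) = 2.38.

2.38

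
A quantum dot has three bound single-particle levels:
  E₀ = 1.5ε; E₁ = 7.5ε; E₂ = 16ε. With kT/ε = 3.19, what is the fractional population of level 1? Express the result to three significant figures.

Eᵢ/kT = 0.47022, 2.3511, 5.0157.
Z = Σ e^(−Eᵢ/kT) = e^(−0.47022) + e^(−2.3511) + e^(−5.0157) = 0.62486 + 0.095264 + 0.0066330 = 0.72676.
P₁ = e^(−E₁/kT) / Z = 0.095264/0.72676 = 0.131.

0.131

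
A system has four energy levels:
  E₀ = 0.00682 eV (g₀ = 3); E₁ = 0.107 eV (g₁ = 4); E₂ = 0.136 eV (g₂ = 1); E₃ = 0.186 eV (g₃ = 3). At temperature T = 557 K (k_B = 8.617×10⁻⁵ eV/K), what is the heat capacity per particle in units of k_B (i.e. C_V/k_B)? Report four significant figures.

0.8376

k_BT = 8.617×10⁻⁵ × 557 K = 0.0479967 eV.
Eᵢ/kT = 0.142093, 2.22932, 2.83353, 3.87527.
Z = Σ gᵢe^(−Eᵢ/kT) = 3·e^(−0.142093) + 4·e^(−2.22932) + 1·e^(−2.83353) + 3·e^(−3.87527) = 2.60262 + 0.430406 + 0.0588049 + 0.0622462 = 3.15408.
⟨E⟩ = 0.0264351 eV, ⟨E²⟩ = 0.00262831 eV².
C_V/k_B = (⟨E²⟩ − ⟨E⟩²)/(kT)² = (0.00262831 − 0.000698815)/0.00230368 = 0.8376.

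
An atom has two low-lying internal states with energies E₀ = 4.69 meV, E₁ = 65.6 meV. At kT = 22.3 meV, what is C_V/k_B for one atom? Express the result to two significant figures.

0.43

Eᵢ/kT = 0.2103, 2.942.
Z = Σ e^(−Eᵢ/kT) = e^(−0.2103) + e^(−2.942) = 0.8103 + 0.05276 = 0.8631.
⟨E⟩ = 8.413 meV, ⟨E²⟩ = 283.7 meV².
C_V/k_B = (⟨E²⟩ − ⟨E⟩²)/(kT)² = (283.7 − 70.78)/497.3 = 0.43.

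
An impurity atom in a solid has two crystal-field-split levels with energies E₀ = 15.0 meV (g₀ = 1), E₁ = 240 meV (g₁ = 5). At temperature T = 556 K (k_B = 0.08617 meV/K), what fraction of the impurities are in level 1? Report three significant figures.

k_BT = 0.08617 × 556 K = 47.911 meV.
Eᵢ/kT = 0.31308, 5.0093.
Z = Σ gᵢe^(−Eᵢ/kT) = 1·e^(−0.31308) + 5·e^(−5.0093) = 0.73119 + 0.033378 = 0.76457.
P₁ = g₁ e^(−E₁/kT) / Z = 0.033378/0.76457 = 0.0437.

0.0437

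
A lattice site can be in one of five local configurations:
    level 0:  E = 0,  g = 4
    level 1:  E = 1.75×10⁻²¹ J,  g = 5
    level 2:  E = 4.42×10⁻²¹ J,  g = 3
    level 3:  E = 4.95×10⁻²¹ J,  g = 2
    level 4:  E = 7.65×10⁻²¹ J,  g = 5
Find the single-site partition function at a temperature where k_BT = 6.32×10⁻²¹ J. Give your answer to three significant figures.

Eᵢ/kT = 0, 0.27690, 0.69937, 0.78323, 1.2104.
Z = Σ gᵢe^(−Eᵢ/kT) = 4·e^(−0) + 5·e^(−0.27690) + 3·e^(−0.69937) + 2·e^(−0.78323) + 5·e^(−1.2104) = 4.0000 + 3.7907 + 1.4907 + 0.91386 + 1.4904 = 11.686.

Z = 11.7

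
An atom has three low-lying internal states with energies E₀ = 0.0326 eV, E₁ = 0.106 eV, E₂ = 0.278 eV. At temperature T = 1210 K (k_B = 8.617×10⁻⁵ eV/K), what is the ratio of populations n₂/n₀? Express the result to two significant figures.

0.095

k_BT = 8.617×10⁻⁵ × 1210 K = 0.1043 eV.
n₂/n₀ = exp[−(E₂−E₀)/kT] = exp(−(0.2454 eV)/(0.1043 eV)) = exp(-2.353) = 0.095.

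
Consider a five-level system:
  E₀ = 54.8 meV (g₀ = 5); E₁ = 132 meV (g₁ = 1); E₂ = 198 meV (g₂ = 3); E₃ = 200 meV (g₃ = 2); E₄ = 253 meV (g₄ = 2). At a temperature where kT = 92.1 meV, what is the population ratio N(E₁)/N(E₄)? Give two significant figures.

n₁/n₄ = (g₁/g₄) exp[−(E₁−E₄)/kT] = (1/2) × exp(−(-121 meV)/(92.1 meV)) = (1/2) × exp(1.314) = 1.9.

1.9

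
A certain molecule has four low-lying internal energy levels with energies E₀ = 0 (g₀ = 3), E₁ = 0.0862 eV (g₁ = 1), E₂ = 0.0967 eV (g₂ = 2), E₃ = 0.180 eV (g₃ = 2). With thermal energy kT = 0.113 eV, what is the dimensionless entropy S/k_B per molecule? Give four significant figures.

Eᵢ/kT = 0, 0.762832, 0.855752, 1.59292.
Z = Σ gᵢe^(−Eᵢ/kT) = 3·e^(−0) + 1·e^(−0.762832) + 2·e^(−0.855752) + 2·e^(−1.59292) = 3.00000 + 0.466344 + 0.849927 + 0.406662 = 4.72293.
⟨E⟩ = Σ EᵢPᵢ = 0.0414120 eV.
S/k_B = ln Z + ⟨E⟩/kT = ln(4.72293) + 0.0414120/0.113 = 1.55243 + 0.366478 = 1.919.

1.919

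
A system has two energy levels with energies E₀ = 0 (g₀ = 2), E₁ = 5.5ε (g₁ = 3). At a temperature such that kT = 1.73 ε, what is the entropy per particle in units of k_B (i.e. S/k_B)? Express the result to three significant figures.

Eᵢ/kT = 0, 3.1792.
Z = Σ gᵢe^(−Eᵢ/kT) = 2·e^(−0) + 3·e^(−3.1792) = 2.0000 + 0.12486 = 2.1249.
⟨E⟩ = Σ EᵢPᵢ = 0.32318 ε.
S/k_B = ln Z + ⟨E⟩/kT = ln(2.1249) + 0.32318/1.73 = 0.75372 + 0.18681 = 0.941.

0.941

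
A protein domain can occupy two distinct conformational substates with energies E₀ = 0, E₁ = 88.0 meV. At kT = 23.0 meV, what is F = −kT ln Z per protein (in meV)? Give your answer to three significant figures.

Eᵢ/kT = 0, 3.8261.
Z = Σ e^(−Eᵢ/kT) = e^(−0) + e^(−3.8261) = 1.0000 + 0.021794 = 1.0218.
F = −kT ln Z = −23.0 × ln(1.0218) = −23.0 × 0.021566 = -0.496 meV.

-0.496 meV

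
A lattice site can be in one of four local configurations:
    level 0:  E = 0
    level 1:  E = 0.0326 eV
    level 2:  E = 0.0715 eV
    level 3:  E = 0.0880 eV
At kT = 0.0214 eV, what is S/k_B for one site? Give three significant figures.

0.646

Eᵢ/kT = 0, 1.5234, 3.3411, 4.1121.
Z = Σ e^(−Eᵢ/kT) = e^(−0) + e^(−1.5234) + e^(−3.3411) + e^(−4.1121) = 1.0000 + 0.21797 + 0.035398 + 0.016373 = 1.2697.
⟨E⟩ = Σ EᵢPᵢ = 0.0087246 eV.
S/k_B = ln Z + ⟨E⟩/kT = ln(1.2697) + 0.0087246/0.0214 = 0.23878 + 0.40769 = 0.646.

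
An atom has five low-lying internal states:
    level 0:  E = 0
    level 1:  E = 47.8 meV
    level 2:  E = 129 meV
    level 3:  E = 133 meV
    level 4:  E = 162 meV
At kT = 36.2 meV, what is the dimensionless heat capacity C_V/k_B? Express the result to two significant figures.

0.85

Eᵢ/kT = 0, 1.320, 3.564, 3.674, 4.475.
Z = Σ e^(−Eᵢ/kT) = e^(−0) + e^(−1.320) + e^(−3.564) + e^(−3.674) + e^(−4.475) = 1.000 + 0.2671 + 0.02833 + 0.02537 + 0.01139 = 1.332.
⟨E⟩ = 16.25 meV, ⟨E²⟩ = 1373 meV².
C_V/k_B = (⟨E²⟩ − ⟨E⟩²)/(kT)² = (1373 − 264.1)/1310 = 0.85.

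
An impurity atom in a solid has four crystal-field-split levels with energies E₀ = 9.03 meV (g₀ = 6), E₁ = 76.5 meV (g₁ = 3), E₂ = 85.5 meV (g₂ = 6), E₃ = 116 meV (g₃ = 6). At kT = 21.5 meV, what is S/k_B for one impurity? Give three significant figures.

Eᵢ/kT = 0.42000, 3.5581, 3.9767, 5.3953.
Z = Σ gᵢe^(−Eᵢ/kT) = 6·e^(−0.42000) + 3·e^(−3.5581) + 6·e^(−3.9767) + 6·e^(−5.3953) = 3.9423 + 0.085479 + 0.11248 + 0.027227 = 4.1675.
⟨E⟩ = Σ EᵢPᵢ = 13.177 meV.
S/k_B = ln Z + ⟨E⟩/kT = ln(4.1675) + 13.177/21.5 = 1.4273 + 0.61288 = 2.04.

2.04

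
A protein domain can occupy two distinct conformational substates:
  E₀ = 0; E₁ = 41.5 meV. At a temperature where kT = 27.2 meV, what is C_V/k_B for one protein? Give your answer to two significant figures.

0.34

Eᵢ/kT = 0, 1.526.
Z = Σ e^(−Eᵢ/kT) = e^(−0) + e^(−1.526) = 1.000 + 0.2174 = 1.217.
⟨E⟩ = 7.413 meV, ⟨E²⟩ = 307.7 meV².
C_V/k_B = (⟨E²⟩ − ⟨E⟩²)/(kT)² = (307.7 − 54.95)/739.8 = 0.34.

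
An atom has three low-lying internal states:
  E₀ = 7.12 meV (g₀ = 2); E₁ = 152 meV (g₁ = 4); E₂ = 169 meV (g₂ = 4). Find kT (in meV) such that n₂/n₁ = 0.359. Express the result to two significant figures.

n₂/n₁ = (g₂/g₁) exp[−(E₂−E₁)/kT] = 0.359.
⇒ (E₂−E₁)/kT = ln((4/4)/0.359) = ln(2.786) = 1.025.
kT = 17 meV / 1.025 = 17 meV.

17 meV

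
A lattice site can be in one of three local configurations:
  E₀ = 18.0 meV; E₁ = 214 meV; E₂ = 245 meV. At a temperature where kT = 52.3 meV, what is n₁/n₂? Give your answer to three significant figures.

1.81

n₁/n₂ = exp[−(E₁−E₂)/kT] = exp(−(-31 meV)/(52.3 meV)) = exp(0.59273) = 1.81.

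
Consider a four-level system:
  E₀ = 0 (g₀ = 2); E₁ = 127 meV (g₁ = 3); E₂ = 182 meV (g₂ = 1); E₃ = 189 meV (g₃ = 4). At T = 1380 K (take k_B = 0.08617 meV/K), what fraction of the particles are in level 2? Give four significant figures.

k_BT = 0.08617 × 1380 K = 118.915 meV.
Eᵢ/kT = 0, 1.06799, 1.53050, 1.58937.
Z = Σ gᵢe^(−Eᵢ/kT) = 2·e^(−0) + 3·e^(−1.06799) + 1·e^(−1.53050) + 4·e^(−1.58937) = 2.00000 + 1.03110 + 0.216427 + 0.816217 = 4.06374.
P₂ = g₂ e^(−E₂/kT) / Z = 0.216427/4.06374 = 0.05326.

0.05326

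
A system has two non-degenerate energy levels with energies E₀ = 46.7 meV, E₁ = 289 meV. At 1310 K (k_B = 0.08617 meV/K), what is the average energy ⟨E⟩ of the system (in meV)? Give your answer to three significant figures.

72.1 meV

k_BT = 0.08617 × 1310 K = 112.88 meV.
Eᵢ/kT = 0.41371, 2.5602.
Z = Σ e^(−Eᵢ/kT) = e^(−0.41371) + e^(−2.5602) = 0.66119 + 0.077289 = 0.73848.
⟨E⟩ = Σ Eᵢ e^(−Eᵢ/kT) / Z = (46.7·0.66119 + 289·0.077289) / 0.73848 = 72.1 meV.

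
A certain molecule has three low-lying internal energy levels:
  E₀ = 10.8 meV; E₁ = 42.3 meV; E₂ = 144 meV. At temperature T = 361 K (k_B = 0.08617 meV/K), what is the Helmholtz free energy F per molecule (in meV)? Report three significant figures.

0.847 meV

k_BT = 0.08617 × 361 K = 31.107 meV.
Eᵢ/kT = 0.34719, 1.3598, 4.6292.
Z = Σ e^(−Eᵢ/kT) = e^(−0.34719) + e^(−1.3598) + e^(−4.6292) = 0.70667 + 0.25671 + 0.0097626 = 0.97314.
F = −kT ln Z = −31.107 × ln(0.97314) = −31.107 × -0.027227 = 0.847 meV.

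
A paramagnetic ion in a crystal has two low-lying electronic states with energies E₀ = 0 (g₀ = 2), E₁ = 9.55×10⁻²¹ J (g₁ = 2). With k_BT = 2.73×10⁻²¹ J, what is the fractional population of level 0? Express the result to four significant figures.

Eᵢ/kT = 0, 3.49817.
Z = Σ gᵢe^(−Eᵢ/kT) = 2·e^(−0) + 2·e^(−3.49817) = 2.00000 + 0.0605054 = 2.06051.
P₀ = g₀ e^(−E₀/kT) / Z = 2.00000/2.06051 = 0.9706.

0.9706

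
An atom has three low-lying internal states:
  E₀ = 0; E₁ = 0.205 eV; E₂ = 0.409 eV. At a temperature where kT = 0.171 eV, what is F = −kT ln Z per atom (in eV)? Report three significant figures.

Eᵢ/kT = 0, 1.1988, 2.3918.
Z = Σ e^(−Eᵢ/kT) = e^(−0) + e^(−1.1988) + e^(−2.3918) = 1.0000 + 0.30156 + 0.091465 = 1.3930.
F = −kT ln Z = −0.171 × ln(1.3930) = −0.171 × 0.33146 = -0.0567 eV.

-0.0567 eV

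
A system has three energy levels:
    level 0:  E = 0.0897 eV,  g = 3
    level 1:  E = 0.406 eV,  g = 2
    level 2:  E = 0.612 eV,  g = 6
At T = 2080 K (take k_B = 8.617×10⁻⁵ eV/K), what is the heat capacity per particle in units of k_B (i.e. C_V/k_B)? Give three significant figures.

k_BT = 8.617×10⁻⁵ × 2080 K = 0.17923 eV.
Eᵢ/kT = 0.50047, 2.2652, 3.4146.
Z = Σ gᵢe^(−Eᵢ/kT) = 3·e^(−0.50047) + 2·e^(−2.2652) + 6·e^(−3.4146) = 1.8187 + 0.20762 + 0.19734 = 2.2237.
⟨E⟩ = 0.16558 eV, ⟨E²⟩ = 0.055209 eV².
C_V/k_B = (⟨E²⟩ − ⟨E⟩²)/(kT)² = (0.055209 − 0.027417)/0.032123 = 0.865.

0.865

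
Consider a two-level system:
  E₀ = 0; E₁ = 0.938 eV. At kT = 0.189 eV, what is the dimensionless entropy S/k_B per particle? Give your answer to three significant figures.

Eᵢ/kT = 0, 4.9630.
Z = Σ e^(−Eᵢ/kT) = e^(−0) + e^(−4.9630) = 1.0000 + 0.0069919 = 1.0070.
⟨E⟩ = Σ EᵢPᵢ = 0.0065128 eV.
S/k_B = ln Z + ⟨E⟩/kT = ln(1.0070) + 0.0065128/0.189 = 0.0069756 + 0.034459 = 0.0414.

0.0414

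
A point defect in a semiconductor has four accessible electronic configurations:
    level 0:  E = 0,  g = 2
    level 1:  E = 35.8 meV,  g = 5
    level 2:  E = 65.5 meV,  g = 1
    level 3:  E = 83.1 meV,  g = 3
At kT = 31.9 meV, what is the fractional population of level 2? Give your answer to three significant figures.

Eᵢ/kT = 0, 1.1223, 2.0533, 2.6050.
Z = Σ gᵢe^(−Eᵢ/kT) = 2·e^(−0) + 5·e^(−1.1223) + 1·e^(−2.0533) + 3·e^(−2.6050) = 2.0000 + 1.6277 + 0.12831 + 0.22171 = 3.9777.
P₂ = g₂ e^(−E₂/kT) / Z = 0.12831/3.9777 = 0.0323.

0.0323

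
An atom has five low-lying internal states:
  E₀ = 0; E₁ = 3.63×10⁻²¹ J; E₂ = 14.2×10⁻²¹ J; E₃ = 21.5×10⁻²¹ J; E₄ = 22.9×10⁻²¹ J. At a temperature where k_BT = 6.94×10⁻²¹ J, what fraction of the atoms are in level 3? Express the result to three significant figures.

0.0250

Eᵢ/kT = 0, 0.52305, 2.0461, 3.0980, 3.2997.
Z = Σ e^(−Eᵢ/kT) = e^(−0) + e^(−0.52305) + e^(−2.0461) + e^(−3.0980) + e^(−3.2997) = 1.0000 + 0.59271 + 0.12924 + 0.045139 + 0.036894 = 1.8040.
P₃ = e^(−E₃/kT) / Z = 0.045139/1.8040 = 0.0250.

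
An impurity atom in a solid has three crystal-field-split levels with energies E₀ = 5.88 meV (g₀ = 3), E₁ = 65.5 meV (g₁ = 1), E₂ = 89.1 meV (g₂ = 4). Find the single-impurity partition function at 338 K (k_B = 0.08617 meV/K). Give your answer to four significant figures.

k_BT = 0.08617 × 338 K = 29.1255 meV.
Eᵢ/kT = 0.201885, 2.24889, 3.05917.
Z = Σ gᵢe^(−Eᵢ/kT) = 3·e^(−0.201885) + 1·e^(−2.24889) + 4·e^(−3.05917) = 2.45157 + 0.105516 + 0.187707 = 2.74479.

Z = 2.745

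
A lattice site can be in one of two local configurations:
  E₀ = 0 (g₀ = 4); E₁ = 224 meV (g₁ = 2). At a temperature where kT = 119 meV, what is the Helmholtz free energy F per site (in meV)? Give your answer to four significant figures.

Eᵢ/kT = 0, 1.88235.
Z = Σ gᵢe^(−Eᵢ/kT) = 4·e^(−0) + 2·e^(−1.88235) = 4.00000 + 0.304464 = 4.30446.
F = −kT ln Z = −119 × ln(4.30446) = −119 × 1.45965 = -173.7 meV.

-173.7 meV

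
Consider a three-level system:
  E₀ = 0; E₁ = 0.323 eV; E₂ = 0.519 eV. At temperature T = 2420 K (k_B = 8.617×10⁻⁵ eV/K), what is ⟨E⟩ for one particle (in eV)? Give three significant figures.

0.0862 eV

k_BT = 8.617×10⁻⁵ × 2420 K = 0.20853 eV.
Eᵢ/kT = 0, 1.5489, 2.4889.
Z = Σ e^(−Eᵢ/kT) = e^(−0) + e^(−1.5489) + e^(−2.4889) = 1.0000 + 0.21248 + 0.083001 = 1.2955.
⟨E⟩ = Σ Eᵢ e^(−Eᵢ/kT) / Z = (0·1.0000 + 0.323·0.21248 + 0.519·0.083001) / 1.2955 = 0.0862 eV.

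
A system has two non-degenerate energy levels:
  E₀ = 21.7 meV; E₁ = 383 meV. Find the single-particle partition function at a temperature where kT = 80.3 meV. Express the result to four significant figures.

Z = 0.7717

Eᵢ/kT = 0.270237, 4.76961.
Z = Σ e^(−Eᵢ/kT) = e^(−0.270237) + e^(−4.76961) = 0.763199 + 0.00848369 = 0.771683.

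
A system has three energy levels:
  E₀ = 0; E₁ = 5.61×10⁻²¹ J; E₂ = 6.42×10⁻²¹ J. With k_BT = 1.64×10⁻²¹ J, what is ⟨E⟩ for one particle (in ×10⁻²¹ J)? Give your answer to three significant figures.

Eᵢ/kT = 0, 3.4207, 3.9146.
Z = Σ e^(−Eᵢ/kT) = e^(−0) + e^(−3.4207) + e^(−3.9146) = 1.0000 + 0.032690 + 0.019949 = 1.0526.
⟨E⟩ = Σ Eᵢ e^(−Eᵢ/kT) / Z = (0·1.0000 + 5.61·0.032690 + 6.42·0.019949) / 1.0526 = 0.296 ×10⁻²¹ J.

0.296 ×10⁻²¹ J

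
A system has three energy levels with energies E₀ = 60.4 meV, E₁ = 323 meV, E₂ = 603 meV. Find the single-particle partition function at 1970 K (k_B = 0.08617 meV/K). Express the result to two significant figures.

Z = 0.88

k_BT = 0.08617 × 1970 K = 169.8 meV.
Eᵢ/kT = 0.3557, 1.902, 3.551.
Z = Σ e^(−Eᵢ/kT) = e^(−0.3557) + e^(−1.902) + e^(−3.551) = 0.7007 + 0.1493 + 0.02870 = 0.8787.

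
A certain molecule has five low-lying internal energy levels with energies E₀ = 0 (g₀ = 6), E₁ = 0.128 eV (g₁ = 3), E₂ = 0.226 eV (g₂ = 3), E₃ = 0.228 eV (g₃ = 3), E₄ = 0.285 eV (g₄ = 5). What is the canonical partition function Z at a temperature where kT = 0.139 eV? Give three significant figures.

Z = 9.01

Eᵢ/kT = 0, 0.92086, 1.6259, 1.6403, 2.0504.
Z = Σ gᵢe^(−Eᵢ/kT) = 6·e^(−0) + 3·e^(−0.92086) + 3·e^(−1.6259) + 3·e^(−1.6403) + 5·e^(−2.0504) = 6.0000 + 1.1945 + 0.59020 + 0.58177 + 0.64342 = 9.0099.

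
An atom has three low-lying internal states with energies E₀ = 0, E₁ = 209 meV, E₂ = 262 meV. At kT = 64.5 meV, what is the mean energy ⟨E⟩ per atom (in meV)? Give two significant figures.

Eᵢ/kT = 0, 3.240, 4.062.
Z = Σ e^(−Eᵢ/kT) = e^(−0) + e^(−3.240) + e^(−4.062) = 1.000 + 0.03916 + 0.01721 = 1.056.
⟨E⟩ = Σ Eᵢ e^(−Eᵢ/kT) / Z = (0·1.000 + 209·0.03916 + 262·0.01721) / 1.056 = 12 meV.

12 meV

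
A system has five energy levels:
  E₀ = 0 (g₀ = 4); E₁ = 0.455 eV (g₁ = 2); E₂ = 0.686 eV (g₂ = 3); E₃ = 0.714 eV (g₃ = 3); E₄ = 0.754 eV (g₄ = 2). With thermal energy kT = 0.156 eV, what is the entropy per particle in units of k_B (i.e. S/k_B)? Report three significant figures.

Eᵢ/kT = 0, 2.9167, 4.3974, 4.5769, 4.8333.
Z = Σ gᵢe^(−Eᵢ/kT) = 4·e^(−0) + 2·e^(−2.9167) + 3·e^(−4.3974) + 3·e^(−4.5769) + 2·e^(−4.8333) = 4.0000 + 0.10822 + 0.036928 + 0.030860 + 0.015920 = 4.1919.
⟨E⟩ = Σ EᵢPᵢ = 0.025910 eV.
S/k_B = ln Z + ⟨E⟩/kT = ln(4.1919) + 0.025910/0.156 = 1.4332 + 0.16609 = 1.60.

1.60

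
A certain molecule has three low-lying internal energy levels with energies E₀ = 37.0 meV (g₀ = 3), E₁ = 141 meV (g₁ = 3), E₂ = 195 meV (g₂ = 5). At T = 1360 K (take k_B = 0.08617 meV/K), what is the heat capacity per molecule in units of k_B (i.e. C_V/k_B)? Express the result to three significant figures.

k_BT = 0.08617 × 1360 K = 117.19 meV.
Eᵢ/kT = 0.31573, 1.2032, 1.6640.
Z = Σ gᵢe^(−Eᵢ/kT) = 3·e^(−0.31573) + 3·e^(−1.2032) + 5·e^(−1.6640) = 2.1878 + 0.90070 + 0.94690 = 4.0354.
⟨E⟩ = 97.287 meV, ⟨E²⟩ = 14102 meV².
C_V/k_B = (⟨E²⟩ − ⟨E⟩²)/(kT)² = (14102 − 9464.8)/13733 = 0.338.

0.338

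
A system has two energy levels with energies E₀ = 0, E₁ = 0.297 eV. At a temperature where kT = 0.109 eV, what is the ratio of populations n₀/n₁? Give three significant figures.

n₀/n₁ = exp[−(E₀−E₁)/kT] = exp(−(-0.297 eV)/(0.109 eV)) = exp(2.7248) = 15.3.

15.3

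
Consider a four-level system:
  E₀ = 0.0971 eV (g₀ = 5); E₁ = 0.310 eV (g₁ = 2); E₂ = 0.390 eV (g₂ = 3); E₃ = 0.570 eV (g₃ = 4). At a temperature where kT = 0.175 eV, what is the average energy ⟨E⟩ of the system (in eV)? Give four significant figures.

Eᵢ/kT = 0.554857, 1.77143, 2.22857, 3.25714.
Z = Σ gᵢe^(−Eᵢ/kT) = 5·e^(−0.554857) + 2·e^(−1.77143) + 3·e^(−2.22857) + 4·e^(−3.25714) = 2.87077 + 0.340179 + 0.323047 + 0.153993 = 3.68799.
⟨E⟩ = Σ Eᵢ gᵢe^(−Eᵢ/kT) / Z = (0.0971·2.87077 + 0.310·0.340179 + 0.390·0.323047 + 0.570·0.153993) / 3.68799 = 0.1621 eV.

0.1621 eV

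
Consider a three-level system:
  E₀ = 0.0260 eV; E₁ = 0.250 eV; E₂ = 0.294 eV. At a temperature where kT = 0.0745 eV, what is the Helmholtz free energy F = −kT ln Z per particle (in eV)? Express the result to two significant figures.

Eᵢ/kT = 0.3490, 3.356, 3.946.
Z = Σ e^(−Eᵢ/kT) = e^(−0.3490) + e^(−3.356) + e^(−3.946) = 0.7054 + 0.03487 + 0.01933 = 0.7596.
F = −kT ln Z = −0.0745 × ln(0.7596) = −0.0745 × -0.2750 = 0.020 eV.

0.020 eV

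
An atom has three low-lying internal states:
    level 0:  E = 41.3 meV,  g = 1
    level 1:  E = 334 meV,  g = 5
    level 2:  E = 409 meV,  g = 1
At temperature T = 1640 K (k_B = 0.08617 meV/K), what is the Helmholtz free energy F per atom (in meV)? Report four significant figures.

-34.04 meV

k_BT = 0.08617 × 1640 K = 141.319 meV.
Eᵢ/kT = 0.292247, 2.36345, 2.89416.
Z = Σ gᵢe^(−Eᵢ/kT) = 1·e^(−0.292247) + 5·e^(−2.36345) + 1·e^(−2.89416) = 0.746584 + 0.470475 + 0.0553455 = 1.27240.
F = −kT ln Z = −141.319 × ln(1.27240) = −141.319 × 0.240905 = -34.04 meV.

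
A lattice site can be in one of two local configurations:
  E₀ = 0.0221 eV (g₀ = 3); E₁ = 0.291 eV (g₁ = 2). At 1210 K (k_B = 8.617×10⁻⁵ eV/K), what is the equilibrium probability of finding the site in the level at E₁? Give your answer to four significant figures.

0.04813

k_BT = 8.617×10⁻⁵ × 1210 K = 0.104266 eV.
Eᵢ/kT = 0.211958, 2.79094.
Z = Σ gᵢe^(−Eᵢ/kT) = 3·e^(−0.211958) + 2·e^(−2.79094) = 2.42700 + 0.122727 = 2.54973.
P₁ = g₁ e^(−E₁/kT) / Z = 0.122727/2.54973 = 0.04813.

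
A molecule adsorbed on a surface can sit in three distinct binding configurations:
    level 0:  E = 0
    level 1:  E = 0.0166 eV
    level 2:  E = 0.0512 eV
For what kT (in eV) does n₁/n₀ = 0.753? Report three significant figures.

0.0585 eV

n₁/n₀ = exp[−(E₁−E₀)/kT] = 0.753.
⇒ (E₁−E₀)/kT = ln(1/0.753) = ln(1.3280) = 0.28367.
kT = 0.0166 eV / 0.28367 = 0.0585 eV.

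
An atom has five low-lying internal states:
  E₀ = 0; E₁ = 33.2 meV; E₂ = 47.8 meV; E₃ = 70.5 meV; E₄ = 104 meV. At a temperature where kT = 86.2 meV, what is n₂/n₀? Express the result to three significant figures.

0.574

n₂/n₀ = exp[−(E₂−E₀)/kT] = exp(−(47.8 meV)/(86.2 meV)) = exp(-0.55452) = 0.574.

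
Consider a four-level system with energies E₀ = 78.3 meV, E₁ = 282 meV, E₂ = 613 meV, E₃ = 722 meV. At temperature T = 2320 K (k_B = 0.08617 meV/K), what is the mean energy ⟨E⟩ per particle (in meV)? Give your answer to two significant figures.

k_BT = 0.08617 × 2320 K = 199.9 meV.
Eᵢ/kT = 0.3917, 1.411, 3.067, 3.612.
Z = Σ e^(−Eᵢ/kT) = e^(−0.3917) + e^(−1.411) + e^(−3.067) + e^(−3.612) = 0.6759 + 0.2439 + 0.04656 + 0.02700 = 0.9934.
⟨E⟩ = Σ Eᵢ e^(−Eᵢ/kT) / Z = (78.3·0.6759 + 282·0.2439 + 613·0.04656 + 722·0.02700) / 0.9934 = 170 meV.

170 meV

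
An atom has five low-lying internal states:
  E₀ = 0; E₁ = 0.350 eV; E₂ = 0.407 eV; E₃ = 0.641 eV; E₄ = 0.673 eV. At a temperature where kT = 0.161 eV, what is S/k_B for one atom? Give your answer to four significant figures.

Eᵢ/kT = 0, 2.17391, 2.52795, 3.98137, 4.18012.
Z = Σ e^(−Eᵢ/kT) = e^(−0) + e^(−2.17391) + e^(−2.52795) + e^(−3.98137) + e^(−4.18012) = 1.00000 + 0.113732 + 0.0798225 + 0.0186601 + 0.0152967 = 1.22751.
⟨E⟩ = Σ EᵢPᵢ = 0.0770257 eV.
S/k_B = ln Z + ⟨E⟩/kT = ln(1.22751) + 0.0770257/0.161 = 0.204988 + 0.478420 = 0.6834.

0.6834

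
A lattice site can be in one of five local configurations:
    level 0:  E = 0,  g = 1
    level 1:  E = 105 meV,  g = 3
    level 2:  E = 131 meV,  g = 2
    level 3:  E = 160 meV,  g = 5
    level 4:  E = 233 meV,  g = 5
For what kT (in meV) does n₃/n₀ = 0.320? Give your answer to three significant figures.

58.2 meV

n₃/n₀ = (g₃/g₀) exp[−(E₃−E₀)/kT] = 0.320.
⇒ (E₃−E₀)/kT = ln((5/1)/0.320) = ln(15.625) = 2.7489.
kT = 160 meV / 2.7489 = 58.2 meV.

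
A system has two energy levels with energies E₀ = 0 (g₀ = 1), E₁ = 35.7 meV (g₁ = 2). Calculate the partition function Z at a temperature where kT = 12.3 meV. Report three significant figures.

Eᵢ/kT = 0, 2.9024.
Z = Σ gᵢe^(−Eᵢ/kT) = 1·e^(−0) + 2·e^(−2.9024) = 1.0000 + 0.10978 = 1.1098.

Z = 1.11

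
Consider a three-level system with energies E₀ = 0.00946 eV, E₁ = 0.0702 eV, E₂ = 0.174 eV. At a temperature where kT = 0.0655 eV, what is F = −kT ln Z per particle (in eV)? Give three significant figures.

-0.0161 eV

Eᵢ/kT = 0.14443, 1.0718, 2.6565.
Z = Σ e^(−Eᵢ/kT) = e^(−0.14443) + e^(−1.0718) + e^(−2.6565) = 0.86552 + 0.34239 + 0.070193 = 1.2781.
F = −kT ln Z = −0.0655 × ln(1.2781) = −0.0655 × 0.24537 = -0.0161 eV.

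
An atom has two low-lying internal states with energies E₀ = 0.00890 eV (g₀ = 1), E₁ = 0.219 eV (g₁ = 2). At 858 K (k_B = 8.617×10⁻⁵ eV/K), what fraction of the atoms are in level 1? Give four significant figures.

k_BT = 8.617×10⁻⁵ × 858 K = 0.0739339 eV.
Eᵢ/kT = 0.120378, 2.96211.
Z = Σ gᵢe^(−Eᵢ/kT) = 1·e^(−0.120378) + 2·e^(−2.96211) = 0.886585 + 0.103419 = 0.990004.
P₁ = g₁ e^(−E₁/kT) / Z = 0.103419/0.990004 = 0.1045.

0.1045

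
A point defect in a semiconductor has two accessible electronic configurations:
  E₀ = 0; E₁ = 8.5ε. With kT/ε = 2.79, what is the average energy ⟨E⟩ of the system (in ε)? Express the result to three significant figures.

0.386 ε

Eᵢ/kT = 0, 3.0466.
Z = Σ e^(−Eᵢ/kT) = e^(−0) + e^(−3.0466) = 1.0000 + 0.047520 = 1.0475.
⟨E⟩ = Σ Eᵢ e^(−Eᵢ/kT) / Z = (0·1.0000 + 8.5·0.047520) / 1.0475 = 0.386 ε.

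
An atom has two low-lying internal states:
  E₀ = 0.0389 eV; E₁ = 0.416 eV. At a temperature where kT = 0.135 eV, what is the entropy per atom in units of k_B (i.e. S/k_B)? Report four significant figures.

Eᵢ/kT = 0.288148, 3.08148.
Z = Σ e^(−Eᵢ/kT) = e^(−0.288148) + e^(−3.08148) = 0.749651 + 0.0458913 = 0.795542.
⟨E⟩ = Σ EᵢPᵢ = 0.0606532 eV.
S/k_B = ln Z + ⟨E⟩/kT = ln(0.795542) + 0.0606532/0.135 = -0.228732 + 0.449283 = 0.2206.

0.2206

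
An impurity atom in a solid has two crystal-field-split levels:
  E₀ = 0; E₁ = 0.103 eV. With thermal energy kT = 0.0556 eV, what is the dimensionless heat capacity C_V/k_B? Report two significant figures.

Eᵢ/kT = 0, 1.853.
Z = Σ e^(−Eᵢ/kT) = e^(−0) + e^(−1.853) = 1.000 + 0.1568 = 1.157.
⟨E⟩ = 0.01396 eV, ⟨E²⟩ = 0.001438 eV².
C_V/k_B = (⟨E²⟩ − ⟨E⟩²)/(kT)² = (0.001438 − 0.0001949)/0.003091 = 0.40.

0.40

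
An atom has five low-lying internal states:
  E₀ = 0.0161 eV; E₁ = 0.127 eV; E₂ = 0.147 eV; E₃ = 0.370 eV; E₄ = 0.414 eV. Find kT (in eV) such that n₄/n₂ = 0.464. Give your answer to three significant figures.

0.348 eV

n₄/n₂ = exp[−(E₄−E₂)/kT] = 0.464.
⇒ (E₄−E₂)/kT = ln(1/0.464) = ln(2.1552) = 0.76788.
kT = 0.267 eV / 0.76788 = 0.348 eV.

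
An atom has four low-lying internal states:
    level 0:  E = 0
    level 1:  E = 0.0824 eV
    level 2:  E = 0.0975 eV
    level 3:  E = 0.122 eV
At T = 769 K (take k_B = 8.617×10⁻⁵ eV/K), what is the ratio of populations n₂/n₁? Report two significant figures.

k_BT = 8.617×10⁻⁵ × 769 K = 0.06626 eV.
n₂/n₁ = exp[−(E₂−E₁)/kT] = exp(−(0.0151 eV)/(0.06626 eV)) = exp(-0.2279) = 0.80.

0.80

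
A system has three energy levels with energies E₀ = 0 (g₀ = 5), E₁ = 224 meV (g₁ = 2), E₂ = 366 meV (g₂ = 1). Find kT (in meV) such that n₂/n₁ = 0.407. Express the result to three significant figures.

n₂/n₁ = (g₂/g₁) exp[−(E₂−E₁)/kT] = 0.407.
⇒ (E₂−E₁)/kT = ln((1/2)/0.407) = ln(1.2285) = 0.20579.
kT = 142 meV / 0.20579 = 690 meV.

690 meV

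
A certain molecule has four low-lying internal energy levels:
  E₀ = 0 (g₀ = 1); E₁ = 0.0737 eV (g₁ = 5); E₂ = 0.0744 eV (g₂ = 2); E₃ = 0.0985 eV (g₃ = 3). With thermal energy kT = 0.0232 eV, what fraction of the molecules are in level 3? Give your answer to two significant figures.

0.032

Eᵢ/kT = 0, 3.177, 3.207, 4.246.
Z = Σ gᵢe^(−Eᵢ/kT) = 1·e^(−0) + 5·e^(−3.177) + 2·e^(−3.207) + 3·e^(−4.246) = 1.000 + 0.2086 + 0.08096 + 0.04296 = 1.333.
P₃ = g₃ e^(−E₃/kT) / Z = 0.04296/1.333 = 0.032.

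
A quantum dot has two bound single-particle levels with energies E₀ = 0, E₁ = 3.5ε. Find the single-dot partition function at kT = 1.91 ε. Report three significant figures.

Eᵢ/kT = 0, 1.8325.
Z = Σ e^(−Eᵢ/kT) = e^(−0) + e^(−1.8325) = 1.0000 + 0.16001 = 1.1600.

Z = 1.16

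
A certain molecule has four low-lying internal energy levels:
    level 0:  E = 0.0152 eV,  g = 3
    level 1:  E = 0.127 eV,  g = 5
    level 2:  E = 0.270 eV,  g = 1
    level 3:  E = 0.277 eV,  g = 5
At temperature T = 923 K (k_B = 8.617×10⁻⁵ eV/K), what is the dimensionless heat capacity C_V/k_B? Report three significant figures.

k_BT = 8.617×10⁻⁵ × 923 K = 0.079535 eV.
Eᵢ/kT = 0.19111, 1.5968, 3.3947, 3.4827.
Z = Σ gᵢe^(−Eᵢ/kT) = 3·e^(−0.19111) + 5·e^(−1.5968) + 1·e^(−3.3947) + 5·e^(−3.4827) = 2.4781 + 1.0127 + 0.033551 + 0.15362 = 3.6780.
⟨E⟩ = 0.059242 eV, ⟨E²⟩ = 0.0084664 eV².
C_V/k_B = (⟨E²⟩ − ⟨E⟩²)/(kT)² = (0.0084664 − 0.0035096)/0.0063258 = 0.784.

0.784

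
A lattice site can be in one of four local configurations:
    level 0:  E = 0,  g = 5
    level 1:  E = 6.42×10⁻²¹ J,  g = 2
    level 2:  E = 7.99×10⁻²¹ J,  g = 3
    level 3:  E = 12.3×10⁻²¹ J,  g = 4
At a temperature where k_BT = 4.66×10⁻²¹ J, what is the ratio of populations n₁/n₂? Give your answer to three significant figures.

n₁/n₂ = (g₁/g₂) exp[−(E₁−E₂)/kT] = (2/3) × exp(−(-1.57 ×10⁻²¹ J)/(4.66 ×10⁻²¹ J)) = (2/3) × exp(0.33691) = 0.934.

0.934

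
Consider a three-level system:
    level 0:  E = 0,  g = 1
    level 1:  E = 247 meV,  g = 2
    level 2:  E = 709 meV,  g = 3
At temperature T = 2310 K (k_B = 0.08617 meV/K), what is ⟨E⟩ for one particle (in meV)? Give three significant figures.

k_BT = 0.08617 × 2310 K = 199.05 meV.
Eᵢ/kT = 0, 1.2409, 3.5619.
Z = Σ gᵢe^(−Eᵢ/kT) = 1·e^(−0) + 2·e^(−1.2409) + 3·e^(−3.5619) = 1.0000 + 0.57825 + 0.085155 = 1.6634.
⟨E⟩ = Σ Eᵢ gᵢe^(−Eᵢ/kT) / Z = (0·1.0000 + 247·0.57825 + 709·0.085155) / 1.6634 = 122 meV.

122 meV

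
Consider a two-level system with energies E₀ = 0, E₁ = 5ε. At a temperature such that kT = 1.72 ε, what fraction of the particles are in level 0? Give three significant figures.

0.948

Eᵢ/kT = 0, 2.9070.
Z = Σ e^(−Eᵢ/kT) = e^(−0) + e^(−2.9070) = 1.0000 + 0.054639 = 1.0546.
P₀ = e^(−E₀/kT) / Z = 1.0000/1.0546 = 0.948.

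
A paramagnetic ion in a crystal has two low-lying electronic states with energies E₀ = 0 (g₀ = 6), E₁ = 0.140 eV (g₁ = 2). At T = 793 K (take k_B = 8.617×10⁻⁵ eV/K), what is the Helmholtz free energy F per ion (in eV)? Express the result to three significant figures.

-0.125 eV

k_BT = 8.617×10⁻⁵ × 793 K = 0.068333 eV.
Eᵢ/kT = 0, 2.0488.
Z = Σ gᵢe^(−Eᵢ/kT) = 6·e^(−0) + 2·e^(−2.0488) = 6.0000 + 0.25778 = 6.2578.
F = −kT ln Z = −0.068333 × ln(6.2578) = −0.068333 × 1.8338 = -0.125 eV.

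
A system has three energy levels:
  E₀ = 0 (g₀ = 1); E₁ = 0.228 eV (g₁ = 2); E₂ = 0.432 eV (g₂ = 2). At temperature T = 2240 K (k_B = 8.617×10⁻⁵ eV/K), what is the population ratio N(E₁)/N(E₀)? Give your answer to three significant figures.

k_BT = 8.617×10⁻⁵ × 2240 K = 0.19302 eV.
n₁/n₀ = (g₁/g₀) exp[−(E₁−E₀)/kT] = (2/1) × exp(−(0.228 eV)/(0.19302 eV)) = (2/1) × exp(-1.1812) = 0.614.

0.614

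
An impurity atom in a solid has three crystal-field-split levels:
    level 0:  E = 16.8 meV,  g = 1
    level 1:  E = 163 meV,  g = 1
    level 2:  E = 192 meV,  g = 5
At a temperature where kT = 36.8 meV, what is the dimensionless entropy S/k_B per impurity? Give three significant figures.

0.322

Eᵢ/kT = 0.45652, 4.4293, 5.2174.
Z = Σ gᵢe^(−Eᵢ/kT) = 1·e^(−0.45652) + 1·e^(−4.4293) + 5·e^(−5.2174) = 0.63348 + 0.011923 + 0.027107 = 0.67251.
⟨E⟩ = Σ EᵢPᵢ = 26.454 meV.
S/k_B = ln Z + ⟨E⟩/kT = ln(0.67251) + 26.454/36.8 = -0.39674 + 0.71886 = 0.322.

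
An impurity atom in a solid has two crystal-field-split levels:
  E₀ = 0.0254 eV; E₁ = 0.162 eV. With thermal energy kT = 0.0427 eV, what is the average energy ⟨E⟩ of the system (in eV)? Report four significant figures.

0.03075 eV

Eᵢ/kT = 0.594848, 3.79391.
Z = Σ e^(−Eᵢ/kT) = e^(−0.594848) + e^(−3.79391) = 0.551646 + 0.0225074 = 0.574153.
⟨E⟩ = Σ Eᵢ e^(−Eᵢ/kT) / Z = (0.0254·0.551646 + 0.162·0.0225074) / 0.574153 = 0.03075 eV.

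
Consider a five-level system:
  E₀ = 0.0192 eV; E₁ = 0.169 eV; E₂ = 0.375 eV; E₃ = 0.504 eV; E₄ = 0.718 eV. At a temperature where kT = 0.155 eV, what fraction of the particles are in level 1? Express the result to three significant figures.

0.248

Eᵢ/kT = 0.12387, 1.0903, 2.4194, 3.2516, 4.6323.
Z = Σ e^(−Eᵢ/kT) = e^(−0.12387) + e^(−1.0903) + e^(−2.4194) + e^(−3.2516) + e^(−4.6323) = 0.88349 + 0.33612 + 0.088975 + 0.038712 + 0.0097323 = 1.3570.
P₁ = e^(−E₁/kT) / Z = 0.33612/1.3570 = 0.248.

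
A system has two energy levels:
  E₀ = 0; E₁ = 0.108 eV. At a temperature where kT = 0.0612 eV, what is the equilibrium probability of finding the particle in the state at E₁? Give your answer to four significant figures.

Eᵢ/kT = 0, 1.76471.
Z = Σ e^(−Eᵢ/kT) = e^(−0) + e^(−1.76471) = 1.00000 + 0.171236 = 1.17124.
P₁ = e^(−E₁/kT) / Z = 0.171236/1.17124 = 0.1462.

0.1462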